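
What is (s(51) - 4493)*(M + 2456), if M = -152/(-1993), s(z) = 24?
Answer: -21875576240/1993 ≈ -1.0976e+7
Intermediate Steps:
M = 152/1993 (M = -152*(-1/1993) = 152/1993 ≈ 0.076267)
(s(51) - 4493)*(M + 2456) = (24 - 4493)*(152/1993 + 2456) = -4469*4894960/1993 = -21875576240/1993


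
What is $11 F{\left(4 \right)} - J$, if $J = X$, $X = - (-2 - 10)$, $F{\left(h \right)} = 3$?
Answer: $21$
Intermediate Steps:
$X = 12$ ($X = \left(-1\right) \left(-12\right) = 12$)
$J = 12$
$11 F{\left(4 \right)} - J = 11 \cdot 3 - 12 = 33 - 12 = 21$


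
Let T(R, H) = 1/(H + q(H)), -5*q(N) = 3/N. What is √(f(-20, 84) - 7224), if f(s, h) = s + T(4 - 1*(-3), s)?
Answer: 56*I*√9212161/1997 ≈ 85.112*I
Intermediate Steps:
q(N) = -3/(5*N)
T(R, H) = 1/(H - 3/(5*H))
f(s, h) = s + 5*s/(-3 + 5*s²)
√(f(-20, 84) - 7224) = √(-20*(2 + 5*(-20)²)/(-3 + 5*(-20)²) - 7224) = √(-20*(2 + 5*400)/(-3 + 5*400) - 7224) = √(-20*(2 + 2000)/(-3 + 2000) - 7224) = √(-20*2002/1997 - 7224) = √(-20*1/1997*2002 - 7224) = √(-40040/1997 - 7224) = √(-14466368/1997) = 56*I*√9212161/1997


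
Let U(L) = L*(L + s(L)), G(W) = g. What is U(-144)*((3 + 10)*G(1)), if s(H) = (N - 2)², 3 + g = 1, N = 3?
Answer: -535392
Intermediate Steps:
g = -2 (g = -3 + 1 = -2)
s(H) = 1 (s(H) = (3 - 2)² = 1² = 1)
G(W) = -2
U(L) = L*(1 + L) (U(L) = L*(L + 1) = L*(1 + L))
U(-144)*((3 + 10)*G(1)) = (-144*(1 - 144))*((3 + 10)*(-2)) = (-144*(-143))*(13*(-2)) = 20592*(-26) = -535392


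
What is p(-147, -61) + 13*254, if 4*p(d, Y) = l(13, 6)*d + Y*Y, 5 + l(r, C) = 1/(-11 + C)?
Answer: 88467/20 ≈ 4423.4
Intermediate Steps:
l(r, C) = -5 + 1/(-11 + C)
p(d, Y) = -13*d/10 + Y**2/4 (p(d, Y) = (((56 - 5*6)/(-11 + 6))*d + Y*Y)/4 = (((56 - 30)/(-5))*d + Y**2)/4 = ((-1/5*26)*d + Y**2)/4 = (-26*d/5 + Y**2)/4 = (Y**2 - 26*d/5)/4 = -13*d/10 + Y**2/4)
p(-147, -61) + 13*254 = (-13/10*(-147) + (1/4)*(-61)**2) + 13*254 = (1911/10 + (1/4)*3721) + 3302 = (1911/10 + 3721/4) + 3302 = 22427/20 + 3302 = 88467/20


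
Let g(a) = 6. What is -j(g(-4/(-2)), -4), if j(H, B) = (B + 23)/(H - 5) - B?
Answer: -23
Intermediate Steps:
j(H, B) = -B + (23 + B)/(-5 + H) (j(H, B) = (23 + B)/(-5 + H) - B = -B + (23 + B)/(-5 + H))
-j(g(-4/(-2)), -4) = -(23 + 6*(-4) - 1*(-4)*6)/(-5 + 6) = -(23 - 24 + 24)/1 = -23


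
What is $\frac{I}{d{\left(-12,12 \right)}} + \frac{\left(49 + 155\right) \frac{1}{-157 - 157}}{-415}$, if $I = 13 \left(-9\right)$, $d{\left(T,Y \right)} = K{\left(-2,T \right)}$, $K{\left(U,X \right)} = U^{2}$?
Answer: $- \frac{7622727}{260620} \approx -29.248$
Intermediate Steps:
$d{\left(T,Y \right)} = 4$ ($d{\left(T,Y \right)} = \left(-2\right)^{2} = 4$)
$I = -117$
$\frac{I}{d{\left(-12,12 \right)}} + \frac{\left(49 + 155\right) \frac{1}{-157 - 157}}{-415} = - \frac{117}{4} + \frac{\left(49 + 155\right) \frac{1}{-157 - 157}}{-415} = \left(-117\right) \frac{1}{4} + \frac{204}{-314} \left(- \frac{1}{415}\right) = - \frac{117}{4} + 204 \left(- \frac{1}{314}\right) \left(- \frac{1}{415}\right) = - \frac{117}{4} - - \frac{102}{65155} = - \frac{117}{4} + \frac{102}{65155} = - \frac{7622727}{260620}$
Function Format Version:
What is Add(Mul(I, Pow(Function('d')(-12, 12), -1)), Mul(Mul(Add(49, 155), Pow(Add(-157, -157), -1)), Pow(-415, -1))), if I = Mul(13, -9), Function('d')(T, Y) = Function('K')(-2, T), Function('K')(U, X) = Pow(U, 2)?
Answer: Rational(-7622727, 260620) ≈ -29.248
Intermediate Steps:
Function('d')(T, Y) = 4 (Function('d')(T, Y) = Pow(-2, 2) = 4)
I = -117
Add(Mul(I, Pow(Function('d')(-12, 12), -1)), Mul(Mul(Add(49, 155), Pow(Add(-157, -157), -1)), Pow(-415, -1))) = Add(Mul(-117, Pow(4, -1)), Mul(Mul(Add(49, 155), Pow(Add(-157, -157), -1)), Pow(-415, -1))) = Add(Mul(-117, Rational(1, 4)), Mul(Mul(204, Pow(-314, -1)), Rational(-1, 415))) = Add(Rational(-117, 4), Mul(Mul(204, Rational(-1, 314)), Rational(-1, 415))) = Add(Rational(-117, 4), Mul(Rational(-102, 157), Rational(-1, 415))) = Add(Rational(-117, 4), Rational(102, 65155)) = Rational(-7622727, 260620)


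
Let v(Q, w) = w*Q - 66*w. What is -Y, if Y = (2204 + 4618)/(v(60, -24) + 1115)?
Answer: -6822/1259 ≈ -5.4186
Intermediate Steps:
v(Q, w) = -66*w + Q*w (v(Q, w) = Q*w - 66*w = -66*w + Q*w)
Y = 6822/1259 (Y = (2204 + 4618)/(-24*(-66 + 60) + 1115) = 6822/(-24*(-6) + 1115) = 6822/(144 + 1115) = 6822/1259 ≈ 5.4186)
-Y = -1*6822/1259 = -6822/1259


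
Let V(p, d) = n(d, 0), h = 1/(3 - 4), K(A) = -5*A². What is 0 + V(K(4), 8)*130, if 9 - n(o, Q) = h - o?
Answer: 2340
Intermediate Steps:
h = -1 (h = 1/(-1) = -1)
n(o, Q) = 10 + o (n(o, Q) = 9 - (-1 - o) = 9 + (1 + o) = 10 + o)
V(p, d) = 10 + d
0 + V(K(4), 8)*130 = 0 + (10 + 8)*130 = 0 + 18*130 = 0 + 2340 = 2340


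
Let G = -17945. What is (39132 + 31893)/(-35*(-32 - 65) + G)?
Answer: -947/194 ≈ -4.8814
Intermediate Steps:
(39132 + 31893)/(-35*(-32 - 65) + G) = (39132 + 31893)/(-35*(-32 - 65) - 17945) = 71025/(-35*(-97) - 17945) = 71025/(3395 - 17945) = 71025/(-14550) = 71025*(-1/14550) = -947/194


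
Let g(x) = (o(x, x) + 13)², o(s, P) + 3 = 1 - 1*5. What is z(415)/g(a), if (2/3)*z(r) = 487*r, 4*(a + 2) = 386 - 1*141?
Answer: 202105/24 ≈ 8421.0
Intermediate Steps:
o(s, P) = -7 (o(s, P) = -3 + (1 - 1*5) = -3 + (1 - 5) = -3 - 4 = -7)
a = 237/4 (a = -2 + (386 - 1*141)/4 = -2 + (386 - 141)/4 = -2 + (¼)*245 = -2 + 245/4 = 237/4 ≈ 59.250)
z(r) = 1461*r/2 (z(r) = 3*(487*r)/2 = 1461*r/2)
g(x) = 36 (g(x) = (-7 + 13)² = 6² = 36)
z(415)/g(a) = ((1461/2)*415)/36 = (606315/2)*(1/36) = 202105/24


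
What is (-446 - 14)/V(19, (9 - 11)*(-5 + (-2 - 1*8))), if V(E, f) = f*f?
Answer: -23/45 ≈ -0.51111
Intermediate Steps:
V(E, f) = f²
(-446 - 14)/V(19, (9 - 11)*(-5 + (-2 - 1*8))) = (-446 - 14)/(((9 - 11)*(-5 + (-2 - 1*8)))²) = -460*1/(4*(-5 + (-2 - 8))²) = -460*1/(4*(-5 - 10)²) = -460/((-2*(-15))²) = -460/(30²) = -460/900 = -460*1/900 = -23/45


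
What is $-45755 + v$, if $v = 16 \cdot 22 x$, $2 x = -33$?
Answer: $-51563$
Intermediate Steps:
$x = - \frac{33}{2}$ ($x = \frac{1}{2} \left(-33\right) = - \frac{33}{2} \approx -16.5$)
$v = -5808$ ($v = 16 \cdot 22 \left(- \frac{33}{2}\right) = 352 \left(- \frac{33}{2}\right) = -5808$)
$-45755 + v = -45755 - 5808 = -51563$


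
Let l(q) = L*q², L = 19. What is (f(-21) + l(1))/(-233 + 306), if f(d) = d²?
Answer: 460/73 ≈ 6.3014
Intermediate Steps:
l(q) = 19*q²
(f(-21) + l(1))/(-233 + 306) = ((-21)² + 19*1²)/(-233 + 306) = (441 + 19*1)/73 = (441 + 19)*(1/73) = 460*(1/73) = 460/73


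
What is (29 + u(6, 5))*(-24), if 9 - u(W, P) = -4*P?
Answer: -1392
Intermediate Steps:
u(W, P) = 9 + 4*P (u(W, P) = 9 - (-4)*P = 9 + 4*P)
(29 + u(6, 5))*(-24) = (29 + (9 + 4*5))*(-24) = (29 + (9 + 20))*(-24) = (29 + 29)*(-24) = 58*(-24) = -1392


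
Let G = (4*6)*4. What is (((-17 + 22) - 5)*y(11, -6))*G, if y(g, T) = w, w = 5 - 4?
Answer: 0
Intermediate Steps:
w = 1
G = 96 (G = 24*4 = 96)
y(g, T) = 1
(((-17 + 22) - 5)*y(11, -6))*G = (((-17 + 22) - 5)*1)*96 = ((5 - 5)*1)*96 = (0*1)*96 = 0*96 = 0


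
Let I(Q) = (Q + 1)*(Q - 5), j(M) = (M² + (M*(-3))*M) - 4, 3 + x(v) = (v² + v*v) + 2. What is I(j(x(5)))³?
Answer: 12353392681946386726375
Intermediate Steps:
x(v) = -1 + 2*v² (x(v) = -3 + ((v² + v*v) + 2) = -3 + ((v² + v²) + 2) = -3 + (2*v² + 2) = -3 + (2 + 2*v²) = -1 + 2*v²)
j(M) = -4 - 2*M² (j(M) = (M² + (-3*M)*M) - 4 = (M² - 3*M²) - 4 = -2*M² - 4 = -4 - 2*M²)
I(Q) = (1 + Q)*(-5 + Q)
I(j(x(5)))³ = (-5 + (-4 - 2*(-1 + 2*5²)²)² - 4*(-4 - 2*(-1 + 2*5²)²))³ = (-5 + (-4 - 2*(-1 + 2*25)²)² - 4*(-4 - 2*(-1 + 2*25)²))³ = (-5 + (-4 - 2*(-1 + 50)²)² - 4*(-4 - 2*(-1 + 50)²))³ = (-5 + (-4 - 2*49²)² - 4*(-4 - 2*49²))³ = (-5 + (-4 - 2*2401)² - 4*(-4 - 2*2401))³ = (-5 + (-4 - 4802)² - 4*(-4 - 4802))³ = (-5 + (-4806)² - 4*(-4806))³ = (-5 + 23097636 + 19224)³ = 23116855³ = 12353392681946386726375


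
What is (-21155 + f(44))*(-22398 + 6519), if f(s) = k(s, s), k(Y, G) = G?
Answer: 335221569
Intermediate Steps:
f(s) = s
(-21155 + f(44))*(-22398 + 6519) = (-21155 + 44)*(-22398 + 6519) = -21111*(-15879) = 335221569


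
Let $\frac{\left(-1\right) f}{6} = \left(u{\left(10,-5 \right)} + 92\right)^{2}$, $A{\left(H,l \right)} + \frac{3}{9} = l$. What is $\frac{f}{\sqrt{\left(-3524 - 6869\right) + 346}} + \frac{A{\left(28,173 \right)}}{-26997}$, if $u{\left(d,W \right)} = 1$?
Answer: $- \frac{518}{80991} + \frac{17298 i \sqrt{10047}}{3349} \approx -0.0063958 + 517.72 i$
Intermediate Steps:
$A{\left(H,l \right)} = - \frac{1}{3} + l$
$f = -51894$ ($f = - 6 \left(1 + 92\right)^{2} = - 6 \cdot 93^{2} = \left(-6\right) 8649 = -51894$)
$\frac{f}{\sqrt{\left(-3524 - 6869\right) + 346}} + \frac{A{\left(28,173 \right)}}{-26997} = - \frac{51894}{\sqrt{\left(-3524 - 6869\right) + 346}} + \frac{- \frac{1}{3} + 173}{-26997} = - \frac{51894}{\sqrt{-10393 + 346}} + \frac{518}{3} \left(- \frac{1}{26997}\right) = - \frac{51894}{\sqrt{-10047}} - \frac{518}{80991} = - \frac{51894}{i \sqrt{10047}} - \frac{518}{80991} = - 51894 \left(- \frac{i \sqrt{10047}}{10047}\right) - \frac{518}{80991} = \frac{17298 i \sqrt{10047}}{3349} - \frac{518}{80991} = - \frac{518}{80991} + \frac{17298 i \sqrt{10047}}{3349}$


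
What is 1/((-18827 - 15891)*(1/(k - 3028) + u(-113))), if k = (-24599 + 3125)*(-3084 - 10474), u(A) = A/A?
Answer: -145570732/5053924690935 ≈ -2.8804e-5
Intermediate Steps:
u(A) = 1
k = 291144492 (k = -21474*(-13558) = 291144492)
1/((-18827 - 15891)*(1/(k - 3028) + u(-113))) = 1/((-18827 - 15891)*(1/(291144492 - 3028) + 1)) = 1/(-34718*(1/291141464 + 1)) = 1/(-34718*291141465/291141464) = 1/(-5053924690935/145570732) = -145570732/5053924690935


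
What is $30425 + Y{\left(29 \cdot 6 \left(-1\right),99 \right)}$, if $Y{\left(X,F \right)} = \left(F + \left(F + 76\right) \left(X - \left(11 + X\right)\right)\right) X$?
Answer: $348149$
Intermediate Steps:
$Y{\left(X,F \right)} = X \left(-836 - 10 F\right)$ ($Y{\left(X,F \right)} = \left(F + \left(76 + F\right) \left(-11\right)\right) X = \left(F - \left(836 + 11 F\right)\right) X = \left(-836 - 10 F\right) X = X \left(-836 - 10 F\right)$)
$30425 + Y{\left(29 \cdot 6 \left(-1\right),99 \right)} = 30425 - 2 \cdot 29 \cdot 6 \left(-1\right) \left(418 + 5 \cdot 99\right) = 30425 - 2 \cdot 29 \left(-6\right) \left(418 + 495\right) = 30425 - \left(-348\right) 913 = 30425 + 317724 = 348149$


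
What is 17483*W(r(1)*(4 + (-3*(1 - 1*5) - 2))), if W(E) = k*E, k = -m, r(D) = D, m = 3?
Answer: -734286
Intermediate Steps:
k = -3 (k = -1*3 = -3)
W(E) = -3*E
17483*W(r(1)*(4 + (-3*(1 - 1*5) - 2))) = 17483*(-3*(4 + (-3*(1 - 1*5) - 2))) = 17483*(-3*(4 + (-3*(1 - 5) - 2))) = 17483*(-3*(4 + (-3*(-4) - 2))) = 17483*(-3*(4 + (12 - 2))) = 17483*(-3*(4 + 10)) = 17483*(-3*14) = 17483*(-42) = -734286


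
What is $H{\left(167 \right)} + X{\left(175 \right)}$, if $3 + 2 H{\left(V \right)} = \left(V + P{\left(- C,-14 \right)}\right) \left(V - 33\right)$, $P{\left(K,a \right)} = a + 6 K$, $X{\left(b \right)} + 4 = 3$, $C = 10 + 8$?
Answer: $\frac{6025}{2} \approx 3012.5$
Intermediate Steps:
$C = 18$
$X{\left(b \right)} = -1$ ($X{\left(b \right)} = -4 + 3 = -1$)
$H{\left(V \right)} = - \frac{3}{2} + \frac{\left(-122 + V\right) \left(-33 + V\right)}{2}$ ($H{\left(V \right)} = - \frac{3}{2} + \frac{\left(V + \left(-14 + 6 \left(\left(-1\right) 18\right)\right)\right) \left(V - 33\right)}{2} = - \frac{3}{2} + \frac{\left(V + \left(-14 + 6 \left(-18\right)\right)\right) \left(-33 + V\right)}{2} = - \frac{3}{2} + \frac{\left(V - 122\right) \left(-33 + V\right)}{2} = - \frac{3}{2} + \frac{\left(-122 + V\right) \left(-33 + V\right)}{2}$)
$H{\left(167 \right)} + X{\left(175 \right)} = \left(\frac{4023}{2} + \frac{167^{2}}{2} - \frac{25885}{2}\right) - 1 = \left(\frac{4023}{2} + \frac{1}{2} \cdot 27889 - \frac{25885}{2}\right) - 1 = \left(\frac{4023}{2} + \frac{27889}{2} - \frac{25885}{2}\right) - 1 = \frac{6027}{2} - 1 = \frac{6025}{2}$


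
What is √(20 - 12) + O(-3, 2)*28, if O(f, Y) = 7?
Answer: 196 + 2*√2 ≈ 198.83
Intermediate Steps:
√(20 - 12) + O(-3, 2)*28 = √(20 - 12) + 7*28 = √8 + 196 = 2*√2 + 196 = 196 + 2*√2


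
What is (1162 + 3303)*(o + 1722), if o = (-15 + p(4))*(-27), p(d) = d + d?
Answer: 8532615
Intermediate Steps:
p(d) = 2*d
o = 189 (o = (-15 + 2*4)*(-27) = (-15 + 8)*(-27) = -7*(-27) = 189)
(1162 + 3303)*(o + 1722) = (1162 + 3303)*(189 + 1722) = 4465*1911 = 8532615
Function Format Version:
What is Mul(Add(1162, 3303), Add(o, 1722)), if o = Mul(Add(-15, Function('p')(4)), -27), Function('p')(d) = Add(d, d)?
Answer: 8532615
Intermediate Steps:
Function('p')(d) = Mul(2, d)
o = 189 (o = Mul(Add(-15, Mul(2, 4)), -27) = Mul(Add(-15, 8), -27) = Mul(-7, -27) = 189)
Mul(Add(1162, 3303), Add(o, 1722)) = Mul(Add(1162, 3303), Add(189, 1722)) = Mul(4465, 1911) = 8532615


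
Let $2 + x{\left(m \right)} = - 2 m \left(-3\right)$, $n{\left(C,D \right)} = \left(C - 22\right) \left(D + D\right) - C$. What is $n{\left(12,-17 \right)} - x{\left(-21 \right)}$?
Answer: $456$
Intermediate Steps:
$n{\left(C,D \right)} = - C + 2 D \left(-22 + C\right)$ ($n{\left(C,D \right)} = \left(-22 + C\right) 2 D - C = 2 D \left(-22 + C\right) - C = - C + 2 D \left(-22 + C\right)$)
$x{\left(m \right)} = -2 + 6 m$ ($x{\left(m \right)} = -2 + - 2 m \left(-3\right) = -2 + 6 m$)
$n{\left(12,-17 \right)} - x{\left(-21 \right)} = \left(\left(-1\right) 12 - -748 + 2 \cdot 12 \left(-17\right)\right) - \left(-2 + 6 \left(-21\right)\right) = \left(-12 + 748 - 408\right) - \left(-2 - 126\right) = 328 - -128 = 328 + 128 = 456$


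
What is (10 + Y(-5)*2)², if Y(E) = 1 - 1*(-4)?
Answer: 400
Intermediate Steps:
Y(E) = 5 (Y(E) = 1 + 4 = 5)
(10 + Y(-5)*2)² = (10 + 5*2)² = (10 + 10)² = 20² = 400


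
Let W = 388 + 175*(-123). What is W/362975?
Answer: -21137/362975 ≈ -0.058233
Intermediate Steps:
W = -21137 (W = 388 - 21525 = -21137)
W/362975 = -21137/362975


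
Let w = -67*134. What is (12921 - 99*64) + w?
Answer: -2393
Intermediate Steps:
w = -8978
(12921 - 99*64) + w = (12921 - 99*64) - 8978 = (12921 - 6336) - 8978 = 6585 - 8978 = -2393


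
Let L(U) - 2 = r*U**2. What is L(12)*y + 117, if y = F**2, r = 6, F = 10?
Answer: 86717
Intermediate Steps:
L(U) = 2 + 6*U**2
y = 100 (y = 10**2 = 100)
L(12)*y + 117 = (2 + 6*12**2)*100 + 117 = (2 + 6*144)*100 + 117 = (2 + 864)*100 + 117 = 866*100 + 117 = 86600 + 117 = 86717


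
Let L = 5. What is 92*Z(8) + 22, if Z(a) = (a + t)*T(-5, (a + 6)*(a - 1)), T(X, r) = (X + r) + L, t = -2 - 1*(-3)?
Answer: 81166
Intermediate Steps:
t = 1 (t = -2 + 3 = 1)
T(X, r) = 5 + X + r (T(X, r) = (X + r) + 5 = 5 + X + r)
Z(a) = (1 + a)*(-1 + a)*(6 + a) (Z(a) = (a + 1)*(5 - 5 + (a + 6)*(a - 1)) = (1 + a)*(5 - 5 + (6 + a)*(-1 + a)) = (1 + a)*(5 - 5 + (-1 + a)*(6 + a)) = (1 + a)*((-1 + a)*(6 + a)) = (1 + a)*(-1 + a)*(6 + a))
92*Z(8) + 22 = 92*((1 + 8)*(-6 + 8**2 + 5*8)) + 22 = 92*(9*(-6 + 64 + 40)) + 22 = 92*(9*98) + 22 = 92*882 + 22 = 81144 + 22 = 81166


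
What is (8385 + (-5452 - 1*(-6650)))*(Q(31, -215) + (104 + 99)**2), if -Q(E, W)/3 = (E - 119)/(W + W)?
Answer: 84903492149/215 ≈ 3.9490e+8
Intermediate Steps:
Q(E, W) = -3*(-119 + E)/(2*W) (Q(E, W) = -3*(E - 119)/(W + W) = -3*(-119 + E)/(2*W))
(8385 + (-5452 - 1*(-6650)))*(Q(31, -215) + (104 + 99)**2) = (8385 + (-5452 - 1*(-6650)))*((3/2)*(119 - 1*31)/(-215) + (104 + 99)**2) = (8385 + (-5452 + 6650))*((3/2)*(-1/215)*(119 - 31) + 203**2) = (8385 + 1198)*((3/2)*(-1/215)*88 + 41209) = 9583*(-132/215 + 41209) = 9583*(8859803/215) = 84903492149/215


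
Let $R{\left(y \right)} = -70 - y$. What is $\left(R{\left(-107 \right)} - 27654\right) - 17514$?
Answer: $-45131$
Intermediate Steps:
$\left(R{\left(-107 \right)} - 27654\right) - 17514 = \left(\left(-70 - -107\right) - 27654\right) - 17514 = \left(\left(-70 + 107\right) - 27654\right) - 17514 = \left(37 - 27654\right) - 17514 = -27617 - 17514 = -45131$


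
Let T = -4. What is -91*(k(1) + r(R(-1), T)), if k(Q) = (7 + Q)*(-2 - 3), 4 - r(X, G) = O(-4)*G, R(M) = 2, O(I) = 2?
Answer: 2548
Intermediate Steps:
r(X, G) = 4 - 2*G
k(Q) = -35 - 5*Q (k(Q) = (7 + Q)*(-5) = -35 - 5*Q)
-91*(k(1) + r(R(-1), T)) = -91*((-35 - 5*1) + (4 - 2*(-4))) = -91*((-35 - 5) + (4 + 8)) = -91*(-40 + 12) = -91*(-28) = 2548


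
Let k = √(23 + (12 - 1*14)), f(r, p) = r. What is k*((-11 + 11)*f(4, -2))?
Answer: 0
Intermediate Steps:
k = √21 (k = √(23 + (12 - 14)) = √(23 - 2) = √21 ≈ 4.5826)
k*((-11 + 11)*f(4, -2)) = √21*((-11 + 11)*4) = √21*(0*4) = √21*0 = 0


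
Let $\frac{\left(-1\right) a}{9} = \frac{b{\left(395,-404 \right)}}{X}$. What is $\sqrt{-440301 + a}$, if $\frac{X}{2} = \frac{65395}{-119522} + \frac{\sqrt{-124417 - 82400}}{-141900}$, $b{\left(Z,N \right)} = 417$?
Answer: $\sqrt{3} \sqrt{\frac{675661600386300 + 8770942687 i \sqrt{206817}}{-4639775250 - 59761 i \sqrt{206817}}} \approx 0.015197 - 660.96 i$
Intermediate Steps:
$X = - \frac{65395}{59761} - \frac{i \sqrt{206817}}{70950}$ ($X = 2 \left(\frac{65395}{-119522} + \frac{\sqrt{-124417 - 82400}}{-141900}\right) = 2 \left(65395 \left(- \frac{1}{119522}\right) + \sqrt{-206817} \left(- \frac{1}{141900}\right)\right) = 2 \left(- \frac{65395}{119522} + i \sqrt{206817} \left(- \frac{1}{141900}\right)\right) = 2 \left(- \frac{65395}{119522} - \frac{i \sqrt{206817}}{141900}\right) = - \frac{65395}{59761} - \frac{i \sqrt{206817}}{70950} \approx -1.0943 - 0.0064097 i$)
$a = - \frac{3753}{- \frac{65395}{59761} - \frac{i \sqrt{206817}}{70950}}$ ($a = - 9 \frac{417}{- \frac{65395}{59761} - \frac{i \sqrt{206817}}{70950}} = - \frac{3753}{- \frac{65395}{59761} - \frac{i \sqrt{206817}}{70950}} \approx 3429.5 - 20.089 i$)
$\sqrt{-440301 + a} = \sqrt{-440301 + \left(\frac{24610730769272081362500}{7176084330671532119} - \frac{316989897625422450 i \sqrt{206817}}{7176084330671532119}\right)} = \sqrt{- \frac{3135026376109734182165319}{7176084330671532119} - \frac{316989897625422450 i \sqrt{206817}}{7176084330671532119}}$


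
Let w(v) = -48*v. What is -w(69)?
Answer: 3312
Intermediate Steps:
-w(69) = -(-48)*69 = -1*(-3312) = 3312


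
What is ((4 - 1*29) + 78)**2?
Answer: 2809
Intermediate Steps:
((4 - 1*29) + 78)**2 = ((4 - 29) + 78)**2 = (-25 + 78)**2 = 53**2 = 2809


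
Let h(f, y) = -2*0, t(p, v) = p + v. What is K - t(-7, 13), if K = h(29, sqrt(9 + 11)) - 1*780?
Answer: -786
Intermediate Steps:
h(f, y) = 0
K = -780 (K = 0 - 1*780 = 0 - 780 = -780)
K - t(-7, 13) = -780 - (-7 + 13) = -780 - 1*6 = -780 - 6 = -786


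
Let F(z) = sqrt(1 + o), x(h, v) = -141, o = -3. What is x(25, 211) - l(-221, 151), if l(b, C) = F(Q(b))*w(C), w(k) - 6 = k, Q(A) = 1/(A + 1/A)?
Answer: -141 - 157*I*sqrt(2) ≈ -141.0 - 222.03*I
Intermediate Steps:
w(k) = 6 + k
F(z) = I*sqrt(2) (F(z) = sqrt(1 - 3) = sqrt(-2) = I*sqrt(2))
l(b, C) = I*sqrt(2)*(6 + C) (l(b, C) = (I*sqrt(2))*(6 + C) = I*sqrt(2)*(6 + C))
x(25, 211) - l(-221, 151) = -141 - I*sqrt(2)*(6 + 151) = -141 - I*sqrt(2)*157 = -141 - 157*I*sqrt(2)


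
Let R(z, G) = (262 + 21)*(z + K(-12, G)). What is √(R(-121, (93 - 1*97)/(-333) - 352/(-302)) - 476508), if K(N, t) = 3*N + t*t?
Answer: I*√1316139579936419/50283 ≈ 721.49*I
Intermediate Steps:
K(N, t) = t² + 3*N (K(N, t) = 3*N + t² = t² + 3*N)
R(z, G) = -10188 + 283*z + 283*G² (R(z, G) = (262 + 21)*(z + (G² + 3*(-12))) = 283*(z + (G² - 36)) = 283*(z + (-36 + G²)) = 283*(-36 + z + G²) = -10188 + 283*z + 283*G²)
√(R(-121, (93 - 1*97)/(-333) - 352/(-302)) - 476508) = √((-10188 + 283*(-121) + 283*((93 - 1*97)/(-333) - 352/(-302))²) - 476508) = √((-10188 - 34243 + 283*((93 - 97)*(-1/333) - 352*(-1/302))²) - 476508) = √((-10188 - 34243 + 283*(-4*(-1/333) + 176/151)²) - 476508) = √((-10188 - 34243 + 283*(4/333 + 176/151)²) - 476508) = √((-10188 - 34243 + 283*(59212/50283)²) - 476508) = √((-10188 - 34243 + 283*(3506060944/2528380089)) - 476508) = √((-10188 - 34243 + 992215247152/2528380089) - 476508) = √(-111346240487207/2528380089 - 476508) = √(-1316139579936419/2528380089) = I*√1316139579936419/50283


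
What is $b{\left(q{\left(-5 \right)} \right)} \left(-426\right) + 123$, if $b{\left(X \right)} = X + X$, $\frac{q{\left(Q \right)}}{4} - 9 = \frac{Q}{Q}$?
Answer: $-33957$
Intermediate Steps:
$q{\left(Q \right)} = 40$ ($q{\left(Q \right)} = 36 + 4 \frac{Q}{Q} = 36 + 4 \cdot 1 = 36 + 4 = 40$)
$b{\left(X \right)} = 2 X$
$b{\left(q{\left(-5 \right)} \right)} \left(-426\right) + 123 = 2 \cdot 40 \left(-426\right) + 123 = 80 \left(-426\right) + 123 = -34080 + 123 = -33957$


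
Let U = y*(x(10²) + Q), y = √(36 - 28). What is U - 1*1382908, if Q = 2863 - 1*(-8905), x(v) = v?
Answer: -1382908 + 23736*√2 ≈ -1.3493e+6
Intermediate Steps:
Q = 11768 (Q = 2863 + 8905 = 11768)
y = 2*√2 (y = √8 = 2*√2 ≈ 2.8284)
U = 23736*√2 (U = (2*√2)*(10² + 11768) = (2*√2)*(100 + 11768) = (2*√2)*11868 = 23736*√2 ≈ 33568.)
U - 1*1382908 = 23736*√2 - 1*1382908 = 23736*√2 - 1382908 = -1382908 + 23736*√2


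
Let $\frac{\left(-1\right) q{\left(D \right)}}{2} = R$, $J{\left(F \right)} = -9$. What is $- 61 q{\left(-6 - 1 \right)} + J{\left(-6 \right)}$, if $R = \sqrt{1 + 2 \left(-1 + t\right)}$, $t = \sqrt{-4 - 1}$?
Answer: $-9 + 122 \sqrt{-1 + 2 i \sqrt{5}} \approx 154.28 + 203.83 i$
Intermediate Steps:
$t = i \sqrt{5}$ ($t = \sqrt{-5} = i \sqrt{5} \approx 2.2361 i$)
$R = \sqrt{-1 + 2 i \sqrt{5}}$ ($R = \sqrt{1 + 2 \left(-1 + i \sqrt{5}\right)} = \sqrt{1 - \left(2 - 2 i \sqrt{5}\right)} = \sqrt{-1 + 2 i \sqrt{5}} \approx 1.3384 + 1.6707 i$)
$q{\left(D \right)} = - 2 \sqrt{-1 + 2 i \sqrt{5}}$
$- 61 q{\left(-6 - 1 \right)} + J{\left(-6 \right)} = - 61 \left(- 2 \sqrt{-1 + 2 i \sqrt{5}}\right) - 9 = 122 \sqrt{-1 + 2 i \sqrt{5}} - 9 = -9 + 122 \sqrt{-1 + 2 i \sqrt{5}}$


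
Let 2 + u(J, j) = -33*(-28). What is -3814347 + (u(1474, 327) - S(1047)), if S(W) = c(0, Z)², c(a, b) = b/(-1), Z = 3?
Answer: -3813434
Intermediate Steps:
u(J, j) = 922 (u(J, j) = -2 - 33*(-28) = -2 + 924 = 922)
c(a, b) = -b (c(a, b) = b*(-1) = -b)
S(W) = 9 (S(W) = (-1*3)² = (-3)² = 9)
-3814347 + (u(1474, 327) - S(1047)) = -3814347 + (922 - 1*9) = -3814347 + (922 - 9) = -3814347 + 913 = -3813434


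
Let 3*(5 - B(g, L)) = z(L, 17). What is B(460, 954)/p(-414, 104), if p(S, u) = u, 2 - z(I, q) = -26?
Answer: -1/24 ≈ -0.041667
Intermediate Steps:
z(I, q) = 28 (z(I, q) = 2 - 1*(-26) = 2 + 26 = 28)
B(g, L) = -13/3 (B(g, L) = 5 - 1/3*28 = 5 - 28/3 = -13/3)
B(460, 954)/p(-414, 104) = -13/3/104 = -13/3*1/104 = -1/24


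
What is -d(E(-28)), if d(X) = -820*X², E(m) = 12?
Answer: 118080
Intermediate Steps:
-d(E(-28)) = -(-820)*12² = -(-820)*144 = -1*(-118080) = 118080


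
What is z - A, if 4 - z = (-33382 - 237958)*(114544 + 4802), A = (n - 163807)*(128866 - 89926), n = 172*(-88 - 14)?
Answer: 39445151584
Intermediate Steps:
n = -17544 (n = 172*(-102) = -17544)
A = -7061807940 (A = (-17544 - 163807)*(128866 - 89926) = -181351*38940 = -7061807940)
z = 32383343644 (z = 4 - (-33382 - 237958)*(114544 + 4802) = 4 - (-271340)*119346 = 4 - 1*(-32383343640) = 4 + 32383343640 = 32383343644)
z - A = 32383343644 - 1*(-7061807940) = 32383343644 + 7061807940 = 39445151584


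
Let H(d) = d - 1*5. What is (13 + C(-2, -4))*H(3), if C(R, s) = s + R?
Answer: -14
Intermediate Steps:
H(d) = -5 + d (H(d) = d - 5 = -5 + d)
C(R, s) = R + s
(13 + C(-2, -4))*H(3) = (13 + (-2 - 4))*(-5 + 3) = (13 - 6)*(-2) = 7*(-2) = -14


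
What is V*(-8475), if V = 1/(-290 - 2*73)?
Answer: 8475/436 ≈ 19.438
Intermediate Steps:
V = -1/436 (V = 1/(-290 - 146) = 1/(-436) = -1/436 ≈ -0.0022936)
V*(-8475) = -1/436*(-8475) = 8475/436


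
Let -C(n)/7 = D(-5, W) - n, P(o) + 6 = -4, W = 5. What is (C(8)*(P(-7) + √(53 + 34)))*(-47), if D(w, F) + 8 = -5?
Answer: 69090 - 6909*√87 ≈ 4647.1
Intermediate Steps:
D(w, F) = -13 (D(w, F) = -8 - 5 = -13)
P(o) = -10 (P(o) = -6 - 4 = -10)
C(n) = 91 + 7*n (C(n) = -7*(-13 - n) = 91 + 7*n)
(C(8)*(P(-7) + √(53 + 34)))*(-47) = ((91 + 7*8)*(-10 + √(53 + 34)))*(-47) = ((91 + 56)*(-10 + √87))*(-47) = (147*(-10 + √87))*(-47) = (-1470 + 147*√87)*(-47) = 69090 - 6909*√87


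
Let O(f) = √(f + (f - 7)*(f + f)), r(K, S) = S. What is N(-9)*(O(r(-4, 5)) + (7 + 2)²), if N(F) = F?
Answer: -729 - 9*I*√15 ≈ -729.0 - 34.857*I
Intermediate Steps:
O(f) = √(f + 2*f*(-7 + f)) (O(f) = √(f + (-7 + f)*(2*f)) = √(f + 2*f*(-7 + f)))
N(-9)*(O(r(-4, 5)) + (7 + 2)²) = -9*(√(5*(-13 + 2*5)) + (7 + 2)²) = -9*(√(5*(-13 + 10)) + 9²) = -9*(√(5*(-3)) + 81) = -9*(√(-15) + 81) = -9*(I*√15 + 81) = -9*(81 + I*√15) = -729 - 9*I*√15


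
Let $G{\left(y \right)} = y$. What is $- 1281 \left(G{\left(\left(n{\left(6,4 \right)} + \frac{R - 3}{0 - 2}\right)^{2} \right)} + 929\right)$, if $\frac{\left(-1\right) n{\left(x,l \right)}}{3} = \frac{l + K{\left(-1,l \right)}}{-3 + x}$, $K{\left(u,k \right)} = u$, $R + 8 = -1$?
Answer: $-1201578$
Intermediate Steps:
$R = -9$ ($R = -8 - 1 = -9$)
$n{\left(x,l \right)} = - \frac{3 \left(-1 + l\right)}{-3 + x}$ ($n{\left(x,l \right)} = - 3 \frac{l - 1}{-3 + x} = - 3 \frac{-1 + l}{-3 + x} = - \frac{3 \left(-1 + l\right)}{-3 + x}$)
$- 1281 \left(G{\left(\left(n{\left(6,4 \right)} + \frac{R - 3}{0 - 2}\right)^{2} \right)} + 929\right) = - 1281 \left(\left(\frac{3 \left(1 - 4\right)}{-3 + 6} + \frac{-9 - 3}{0 - 2}\right)^{2} + 929\right) = - 1281 \left(\left(\frac{3 \left(1 - 4\right)}{3} - \frac{12}{-2}\right)^{2} + 929\right) = - 1281 \left(\left(3 \cdot \frac{1}{3} \left(-3\right) - -6\right)^{2} + 929\right) = - 1281 \left(\left(-3 + 6\right)^{2} + 929\right) = - 1281 \left(3^{2} + 929\right) = - 1281 \left(9 + 929\right) = \left(-1281\right) 938 = -1201578$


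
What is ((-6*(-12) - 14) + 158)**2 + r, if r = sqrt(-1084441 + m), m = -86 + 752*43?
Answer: 46656 + I*sqrt(1052191) ≈ 46656.0 + 1025.8*I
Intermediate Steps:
m = 32250 (m = -86 + 32336 = 32250)
r = I*sqrt(1052191) (r = sqrt(-1084441 + 32250) = sqrt(-1052191) = I*sqrt(1052191) ≈ 1025.8*I)
((-6*(-12) - 14) + 158)**2 + r = ((-6*(-12) - 14) + 158)**2 + I*sqrt(1052191) = ((72 - 14) + 158)**2 + I*sqrt(1052191) = (58 + 158)**2 + I*sqrt(1052191) = 216**2 + I*sqrt(1052191) = 46656 + I*sqrt(1052191)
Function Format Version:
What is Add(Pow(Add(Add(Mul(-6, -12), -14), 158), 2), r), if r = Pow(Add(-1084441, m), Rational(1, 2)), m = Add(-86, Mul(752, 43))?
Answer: Add(46656, Mul(I, Pow(1052191, Rational(1, 2)))) ≈ Add(46656., Mul(1025.8, I))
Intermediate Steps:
m = 32250 (m = Add(-86, 32336) = 32250)
r = Mul(I, Pow(1052191, Rational(1, 2))) (r = Pow(Add(-1084441, 32250), Rational(1, 2)) = Pow(-1052191, Rational(1, 2)) = Mul(I, Pow(1052191, Rational(1, 2))) ≈ Mul(1025.8, I))
Add(Pow(Add(Add(Mul(-6, -12), -14), 158), 2), r) = Add(Pow(Add(Add(Mul(-6, -12), -14), 158), 2), Mul(I, Pow(1052191, Rational(1, 2)))) = Add(Pow(Add(Add(72, -14), 158), 2), Mul(I, Pow(1052191, Rational(1, 2)))) = Add(Pow(Add(58, 158), 2), Mul(I, Pow(1052191, Rational(1, 2)))) = Add(Pow(216, 2), Mul(I, Pow(1052191, Rational(1, 2)))) = Add(46656, Mul(I, Pow(1052191, Rational(1, 2))))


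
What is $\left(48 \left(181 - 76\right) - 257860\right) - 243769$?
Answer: $-496589$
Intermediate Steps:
$\left(48 \left(181 - 76\right) - 257860\right) - 243769 = \left(48 \cdot 105 - 257860\right) - 243769 = \left(5040 - 257860\right) - 243769 = -252820 - 243769 = -496589$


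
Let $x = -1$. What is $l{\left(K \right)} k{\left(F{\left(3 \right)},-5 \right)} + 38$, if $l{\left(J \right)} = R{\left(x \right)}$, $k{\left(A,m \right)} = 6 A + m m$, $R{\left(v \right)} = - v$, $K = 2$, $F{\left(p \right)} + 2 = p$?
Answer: $69$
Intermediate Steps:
$F{\left(p \right)} = -2 + p$
$k{\left(A,m \right)} = m^{2} + 6 A$ ($k{\left(A,m \right)} = 6 A + m^{2} = m^{2} + 6 A$)
$l{\left(J \right)} = 1$ ($l{\left(J \right)} = \left(-1\right) \left(-1\right) = 1$)
$l{\left(K \right)} k{\left(F{\left(3 \right)},-5 \right)} + 38 = 1 \left(\left(-5\right)^{2} + 6 \left(-2 + 3\right)\right) + 38 = 1 \left(25 + 6 \cdot 1\right) + 38 = 1 \left(25 + 6\right) + 38 = 1 \cdot 31 + 38 = 31 + 38 = 69$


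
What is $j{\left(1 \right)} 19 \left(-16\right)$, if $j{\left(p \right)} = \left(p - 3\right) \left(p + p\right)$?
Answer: $1216$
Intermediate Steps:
$j{\left(p \right)} = 2 p \left(-3 + p\right)$ ($j{\left(p \right)} = \left(-3 + p\right) 2 p = 2 p \left(-3 + p\right)$)
$j{\left(1 \right)} 19 \left(-16\right) = 2 \cdot 1 \left(-3 + 1\right) 19 \left(-16\right) = 2 \cdot 1 \left(-2\right) 19 \left(-16\right) = \left(-4\right) 19 \left(-16\right) = \left(-76\right) \left(-16\right) = 1216$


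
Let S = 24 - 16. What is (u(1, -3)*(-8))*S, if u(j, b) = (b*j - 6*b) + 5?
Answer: -1280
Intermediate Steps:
u(j, b) = 5 - 6*b + b*j (u(j, b) = (-6*b + b*j) + 5 = 5 - 6*b + b*j)
S = 8
(u(1, -3)*(-8))*S = ((5 - 6*(-3) - 3*1)*(-8))*8 = ((5 + 18 - 3)*(-8))*8 = (20*(-8))*8 = -160*8 = -1280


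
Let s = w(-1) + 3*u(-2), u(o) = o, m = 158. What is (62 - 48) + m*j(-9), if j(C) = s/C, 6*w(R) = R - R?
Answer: 358/3 ≈ 119.33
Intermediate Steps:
w(R) = 0 (w(R) = (R - R)/6 = (⅙)*0 = 0)
s = -6 (s = 0 + 3*(-2) = 0 - 6 = -6)
j(C) = -6/C
(62 - 48) + m*j(-9) = (62 - 48) + 158*(-6/(-9)) = 14 + 158*(-6*(-⅑)) = 14 + 158*(⅔) = 14 + 316/3 = 358/3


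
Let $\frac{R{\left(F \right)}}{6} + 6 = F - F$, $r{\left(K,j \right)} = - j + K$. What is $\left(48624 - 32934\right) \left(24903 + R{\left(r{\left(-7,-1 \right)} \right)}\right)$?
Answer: $390163230$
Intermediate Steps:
$r{\left(K,j \right)} = K - j$
$R{\left(F \right)} = -36$ ($R{\left(F \right)} = -36 + 6 \left(F - F\right) = -36 + 6 \cdot 0 = -36 + 0 = -36$)
$\left(48624 - 32934\right) \left(24903 + R{\left(r{\left(-7,-1 \right)} \right)}\right) = \left(48624 - 32934\right) \left(24903 - 36\right) = 15690 \cdot 24867 = 390163230$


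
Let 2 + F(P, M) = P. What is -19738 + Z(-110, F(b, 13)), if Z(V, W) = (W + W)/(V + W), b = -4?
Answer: -572399/29 ≈ -19738.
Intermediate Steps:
F(P, M) = -2 + P
Z(V, W) = 2*W/(V + W) (Z(V, W) = (2*W)/(V + W) = 2*W/(V + W))
-19738 + Z(-110, F(b, 13)) = -19738 + 2*(-2 - 4)/(-110 + (-2 - 4)) = -19738 + 2*(-6)/(-110 - 6) = -19738 + 2*(-6)/(-116) = -19738 + 2*(-6)*(-1/116) = -19738 + 3/29 = -572399/29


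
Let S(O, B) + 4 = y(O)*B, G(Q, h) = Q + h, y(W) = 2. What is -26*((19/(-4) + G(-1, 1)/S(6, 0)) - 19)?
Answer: 1235/2 ≈ 617.50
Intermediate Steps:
S(O, B) = -4 + 2*B
-26*((19/(-4) + G(-1, 1)/S(6, 0)) - 19) = -26*((19/(-4) + (-1 + 1)/(-4 + 2*0)) - 19) = -26*((19*(-1/4) + 0/(-4 + 0)) - 19) = -26*((-19/4 + 0/(-4)) - 19) = -26*((-19/4 + 0*(-1/4)) - 19) = -26*((-19/4 + 0) - 19) = -26*(-19/4 - 19) = -26*(-95)/4 = -1*(-1235/2) = 1235/2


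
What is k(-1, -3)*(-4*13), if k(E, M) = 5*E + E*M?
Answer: 104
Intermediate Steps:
k(-1, -3)*(-4*13) = (-(5 - 3))*(-4*13) = -1*2*(-52) = -2*(-52) = 104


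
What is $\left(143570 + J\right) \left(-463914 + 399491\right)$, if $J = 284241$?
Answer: $-27560868053$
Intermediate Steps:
$\left(143570 + J\right) \left(-463914 + 399491\right) = \left(143570 + 284241\right) \left(-463914 + 399491\right) = 427811 \left(-64423\right) = -27560868053$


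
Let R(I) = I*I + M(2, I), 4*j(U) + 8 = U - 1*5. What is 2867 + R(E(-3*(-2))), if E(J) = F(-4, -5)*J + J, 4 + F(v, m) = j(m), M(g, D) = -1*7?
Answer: 4885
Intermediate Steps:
M(g, D) = -7
j(U) = -13/4 + U/4 (j(U) = -2 + (U - 1*5)/4 = -2 + (U - 5)/4 = -2 + (-5 + U)/4 = -2 + (-5/4 + U/4) = -13/4 + U/4)
F(v, m) = -29/4 + m/4 (F(v, m) = -4 + (-13/4 + m/4) = -29/4 + m/4)
E(J) = -15*J/2 (E(J) = (-29/4 + (¼)*(-5))*J + J = (-29/4 - 5/4)*J + J = -17*J/2 + J = -15*J/2)
R(I) = -7 + I² (R(I) = I*I - 7 = I² - 7 = -7 + I²)
2867 + R(E(-3*(-2))) = 2867 + (-7 + (-(-45)*(-2)/2)²) = 2867 + (-7 + (-15/2*6)²) = 2867 + (-7 + (-45)²) = 2867 + (-7 + 2025) = 2867 + 2018 = 4885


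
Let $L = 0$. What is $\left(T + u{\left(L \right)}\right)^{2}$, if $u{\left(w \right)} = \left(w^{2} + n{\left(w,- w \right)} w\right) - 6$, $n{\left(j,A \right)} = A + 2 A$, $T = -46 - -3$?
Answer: $2401$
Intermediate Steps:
$T = -43$ ($T = -46 + 3 = -43$)
$n{\left(j,A \right)} = 3 A$
$u{\left(w \right)} = -6 - 2 w^{2}$ ($u{\left(w \right)} = \left(w^{2} + 3 \left(- w\right) w\right) - 6 = \left(w^{2} + - 3 w w\right) - 6 = \left(w^{2} - 3 w^{2}\right) - 6 = - 2 w^{2} - 6 = -6 - 2 w^{2}$)
$\left(T + u{\left(L \right)}\right)^{2} = \left(-43 - \left(6 + 2 \cdot 0^{2}\right)\right)^{2} = \left(-43 - 6\right)^{2} = \left(-49\right)^{2} = 2401$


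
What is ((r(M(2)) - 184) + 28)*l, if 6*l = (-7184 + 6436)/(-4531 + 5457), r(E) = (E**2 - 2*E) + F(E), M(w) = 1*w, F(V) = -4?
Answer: 29920/1389 ≈ 21.541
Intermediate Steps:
M(w) = w
r(E) = -4 + E**2 - 2*E (r(E) = (E**2 - 2*E) - 4 = -4 + E**2 - 2*E)
l = -187/1389 (l = ((-7184 + 6436)/(-4531 + 5457))/6 = (-748/926)/6 = (-748*1/926)/6 = (1/6)*(-374/463) = -187/1389 ≈ -0.13463)
((r(M(2)) - 184) + 28)*l = (((-4 + 2**2 - 2*2) - 184) + 28)*(-187/1389) = (((-4 + 4 - 4) - 184) + 28)*(-187/1389) = ((-4 - 184) + 28)*(-187/1389) = (-188 + 28)*(-187/1389) = -160*(-187/1389) = 29920/1389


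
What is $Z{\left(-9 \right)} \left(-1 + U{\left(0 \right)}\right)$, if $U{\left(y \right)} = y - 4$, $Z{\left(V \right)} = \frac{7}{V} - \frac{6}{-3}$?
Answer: $- \frac{55}{9} \approx -6.1111$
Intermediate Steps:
$Z{\left(V \right)} = 2 + \frac{7}{V}$ ($Z{\left(V \right)} = \frac{7}{V} - -2 = \frac{7}{V} + 2 = 2 + \frac{7}{V}$)
$U{\left(y \right)} = -4 + y$
$Z{\left(-9 \right)} \left(-1 + U{\left(0 \right)}\right) = \left(2 + \frac{7}{-9}\right) \left(-1 + \left(-4 + 0\right)\right) = \left(2 + 7 \left(- \frac{1}{9}\right)\right) \left(-1 - 4\right) = \left(2 - \frac{7}{9}\right) \left(-5\right) = \frac{11}{9} \left(-5\right) = - \frac{55}{9}$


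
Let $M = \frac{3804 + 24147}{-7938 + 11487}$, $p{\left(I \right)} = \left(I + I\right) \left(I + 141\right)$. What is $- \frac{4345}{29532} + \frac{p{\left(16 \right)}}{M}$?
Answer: $\frac{25068538597}{39307092} \approx 637.76$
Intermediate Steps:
$p{\left(I \right)} = 2 I \left(141 + I\right)$
$M = \frac{1331}{169}$ ($M = \frac{27951}{3549} = 27951 \cdot \frac{1}{3549} = \frac{1331}{169} \approx 7.8757$)
$- \frac{4345}{29532} + \frac{p{\left(16 \right)}}{M} = - \frac{4345}{29532} + \frac{2 \cdot 16 \left(141 + 16\right)}{\frac{1331}{169}} = \left(-4345\right) \frac{1}{29532} + 2 \cdot 16 \cdot 157 \cdot \frac{169}{1331} = - \frac{4345}{29532} + 5024 \cdot \frac{169}{1331} = - \frac{4345}{29532} + \frac{849056}{1331} = \frac{25068538597}{39307092}$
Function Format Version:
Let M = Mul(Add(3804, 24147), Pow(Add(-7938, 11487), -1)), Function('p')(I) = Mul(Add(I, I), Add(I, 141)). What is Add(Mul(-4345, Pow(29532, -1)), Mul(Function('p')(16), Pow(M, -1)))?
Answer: Rational(25068538597, 39307092) ≈ 637.76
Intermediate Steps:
Function('p')(I) = Mul(2, I, Add(141, I)) (Function('p')(I) = Mul(Mul(2, I), Add(141, I)) = Mul(2, I, Add(141, I)))
M = Rational(1331, 169) (M = Mul(27951, Pow(3549, -1)) = Mul(27951, Rational(1, 3549)) = Rational(1331, 169) ≈ 7.8757)
Add(Mul(-4345, Pow(29532, -1)), Mul(Function('p')(16), Pow(M, -1))) = Add(Mul(-4345, Pow(29532, -1)), Mul(Mul(2, 16, Add(141, 16)), Pow(Rational(1331, 169), -1))) = Add(Mul(-4345, Rational(1, 29532)), Mul(Mul(2, 16, 157), Rational(169, 1331))) = Add(Rational(-4345, 29532), Mul(5024, Rational(169, 1331))) = Add(Rational(-4345, 29532), Rational(849056, 1331)) = Rational(25068538597, 39307092)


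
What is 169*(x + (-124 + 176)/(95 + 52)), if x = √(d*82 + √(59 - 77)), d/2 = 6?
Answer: 8788/147 + 169*√(984 + 3*I*√2) ≈ 5361.1 + 11.429*I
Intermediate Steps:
d = 12 (d = 2*6 = 12)
x = √(984 + 3*I*√2) (x = √(12*82 + √(59 - 77)) = √(984 + √(-18)) = √(984 + 3*I*√2) ≈ 31.369 + 0.06763*I)
169*(x + (-124 + 176)/(95 + 52)) = 169*(√(984 + 3*I*√2) + (-124 + 176)/(95 + 52)) = 169*(√(984 + 3*I*√2) + 52/147) = 169*(52/147 + √(984 + 3*I*√2)) = 8788/147 + 169*√(984 + 3*I*√2)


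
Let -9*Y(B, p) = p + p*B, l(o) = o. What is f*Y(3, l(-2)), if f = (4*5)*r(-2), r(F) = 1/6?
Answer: 80/27 ≈ 2.9630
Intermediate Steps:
r(F) = 1/6
Y(B, p) = -p/9 - B*p/9 (Y(B, p) = -(p + p*B)/9 = -(p + B*p)/9 = -p/9 - B*p/9)
f = 10/3 (f = (4*5)*(1/6) = 20*(1/6) = 10/3 ≈ 3.3333)
f*Y(3, l(-2)) = 10*(-1/9*(-2)*(1 + 3))/3 = 10*(-1/9*(-2)*4)/3 = (10/3)*(8/9) = 80/27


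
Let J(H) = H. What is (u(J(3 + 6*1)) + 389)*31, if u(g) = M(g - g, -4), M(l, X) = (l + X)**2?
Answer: 12555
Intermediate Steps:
M(l, X) = (X + l)**2
u(g) = 16 (u(g) = (-4 + (g - g))**2 = (-4 + 0)**2 = (-4)**2 = 16)
(u(J(3 + 6*1)) + 389)*31 = (16 + 389)*31 = 405*31 = 12555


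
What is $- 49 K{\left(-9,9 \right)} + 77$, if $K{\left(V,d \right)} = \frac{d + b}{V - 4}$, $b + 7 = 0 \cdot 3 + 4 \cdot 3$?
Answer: $\frac{1687}{13} \approx 129.77$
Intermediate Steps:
$b = 5$ ($b = -7 + \left(0 \cdot 3 + 4 \cdot 3\right) = -7 + \left(0 + 12\right) = -7 + 12 = 5$)
$K{\left(V,d \right)} = \frac{5 + d}{-4 + V}$ ($K{\left(V,d \right)} = \frac{d + 5}{V - 4} = \frac{5 + d}{-4 + V}$)
$- 49 K{\left(-9,9 \right)} + 77 = - 49 \frac{5 + 9}{-4 - 9} + 77 = - 49 \frac{1}{-13} \cdot 14 + 77 = - 49 \left(\left(- \frac{1}{13}\right) 14\right) + 77 = \left(-49\right) \left(- \frac{14}{13}\right) + 77 = \frac{686}{13} + 77 = \frac{1687}{13}$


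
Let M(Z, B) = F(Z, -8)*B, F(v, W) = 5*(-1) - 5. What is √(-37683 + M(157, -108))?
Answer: 21*I*√83 ≈ 191.32*I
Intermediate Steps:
F(v, W) = -10 (F(v, W) = -5 - 5 = -10)
M(Z, B) = -10*B
√(-37683 + M(157, -108)) = √(-37683 - 10*(-108)) = √(-37683 + 1080) = √(-36603) = 21*I*√83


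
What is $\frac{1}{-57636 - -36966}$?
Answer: $- \frac{1}{20670} \approx -4.8379 \cdot 10^{-5}$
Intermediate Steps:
$\frac{1}{-57636 - -36966} = \frac{1}{-57636 + 36966} = \frac{1}{-20670} = - \frac{1}{20670}$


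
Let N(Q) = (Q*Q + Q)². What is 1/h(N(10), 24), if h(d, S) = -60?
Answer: -1/60 ≈ -0.016667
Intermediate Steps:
N(Q) = (Q + Q²)² (N(Q) = (Q² + Q)² = (Q + Q²)²)
1/h(N(10), 24) = 1/(-60) = -1/60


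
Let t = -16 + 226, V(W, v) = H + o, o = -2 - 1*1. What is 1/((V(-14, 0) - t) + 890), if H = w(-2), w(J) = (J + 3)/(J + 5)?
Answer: 3/2032 ≈ 0.0014764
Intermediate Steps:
w(J) = (3 + J)/(5 + J)
o = -3 (o = -2 - 1 = -3)
H = ⅓ (H = (3 - 2)/(5 - 2) = 1/3 = (⅓)*1 = ⅓ ≈ 0.33333)
V(W, v) = -8/3 (V(W, v) = ⅓ - 3 = -8/3)
t = 210
1/((V(-14, 0) - t) + 890) = 1/((-8/3 - 1*210) + 890) = 1/((-8/3 - 210) + 890) = 1/(-638/3 + 890) = 1/(2032/3) = 3/2032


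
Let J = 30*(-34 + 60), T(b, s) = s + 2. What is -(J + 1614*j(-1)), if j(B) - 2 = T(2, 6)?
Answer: -16920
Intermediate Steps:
T(b, s) = 2 + s
j(B) = 10 (j(B) = 2 + (2 + 6) = 2 + 8 = 10)
J = 780 (J = 30*26 = 780)
-(J + 1614*j(-1)) = -(780 + 1614*10) = -(780 + 16140) = -1*16920 = -16920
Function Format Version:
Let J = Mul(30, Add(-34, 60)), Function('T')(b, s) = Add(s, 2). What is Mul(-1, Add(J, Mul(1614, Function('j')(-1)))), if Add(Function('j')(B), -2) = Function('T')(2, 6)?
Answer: -16920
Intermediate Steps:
Function('T')(b, s) = Add(2, s)
Function('j')(B) = 10 (Function('j')(B) = Add(2, Add(2, 6)) = Add(2, 8) = 10)
J = 780 (J = Mul(30, 26) = 780)
Mul(-1, Add(J, Mul(1614, Function('j')(-1)))) = Mul(-1, Add(780, Mul(1614, 10))) = Mul(-1, Add(780, 16140)) = Mul(-1, 16920) = -16920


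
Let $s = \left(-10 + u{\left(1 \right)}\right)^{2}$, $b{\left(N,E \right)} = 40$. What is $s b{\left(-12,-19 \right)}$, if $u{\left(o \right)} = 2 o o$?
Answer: $2560$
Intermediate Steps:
$u{\left(o \right)} = 2 o^{2}$
$s = 64$ ($s = \left(-10 + 2 \cdot 1^{2}\right)^{2} = \left(-10 + 2 \cdot 1\right)^{2} = \left(-10 + 2\right)^{2} = \left(-8\right)^{2} = 64$)
$s b{\left(-12,-19 \right)} = 64 \cdot 40 = 2560$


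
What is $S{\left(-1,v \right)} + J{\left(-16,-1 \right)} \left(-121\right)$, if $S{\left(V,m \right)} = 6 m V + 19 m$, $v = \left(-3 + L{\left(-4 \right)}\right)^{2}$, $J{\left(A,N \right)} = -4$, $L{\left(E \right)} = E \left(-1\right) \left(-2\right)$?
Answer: $2057$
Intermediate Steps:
$L{\left(E \right)} = 2 E$ ($L{\left(E \right)} = - E \left(-2\right) = 2 E$)
$v = 121$ ($v = \left(-3 + 2 \left(-4\right)\right)^{2} = \left(-3 - 8\right)^{2} = \left(-11\right)^{2} = 121$)
$S{\left(V,m \right)} = 19 m + 6 V m$ ($S{\left(V,m \right)} = 6 V m + 19 m = 19 m + 6 V m$)
$S{\left(-1,v \right)} + J{\left(-16,-1 \right)} \left(-121\right) = 121 \left(19 + 6 \left(-1\right)\right) - -484 = 121 \left(19 - 6\right) + 484 = 121 \cdot 13 + 484 = 1573 + 484 = 2057$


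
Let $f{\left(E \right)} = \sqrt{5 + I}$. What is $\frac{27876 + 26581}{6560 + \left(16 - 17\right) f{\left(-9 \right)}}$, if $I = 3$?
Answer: $\frac{44654740}{5379199} + \frac{54457 \sqrt{2}}{21516796} \approx 8.3049$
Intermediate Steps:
$f{\left(E \right)} = 2 \sqrt{2}$ ($f{\left(E \right)} = \sqrt{5 + 3} = \sqrt{8} = 2 \sqrt{2}$)
$\frac{27876 + 26581}{6560 + \left(16 - 17\right) f{\left(-9 \right)}} = \frac{27876 + 26581}{6560 + \left(16 - 17\right) 2 \sqrt{2}} = \frac{54457}{6560 + \left(16 + \left(-39 + 22\right)\right) 2 \sqrt{2}} = \frac{54457}{6560 + \left(16 - 17\right) 2 \sqrt{2}} = \frac{54457}{6560 - 2 \sqrt{2}}$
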